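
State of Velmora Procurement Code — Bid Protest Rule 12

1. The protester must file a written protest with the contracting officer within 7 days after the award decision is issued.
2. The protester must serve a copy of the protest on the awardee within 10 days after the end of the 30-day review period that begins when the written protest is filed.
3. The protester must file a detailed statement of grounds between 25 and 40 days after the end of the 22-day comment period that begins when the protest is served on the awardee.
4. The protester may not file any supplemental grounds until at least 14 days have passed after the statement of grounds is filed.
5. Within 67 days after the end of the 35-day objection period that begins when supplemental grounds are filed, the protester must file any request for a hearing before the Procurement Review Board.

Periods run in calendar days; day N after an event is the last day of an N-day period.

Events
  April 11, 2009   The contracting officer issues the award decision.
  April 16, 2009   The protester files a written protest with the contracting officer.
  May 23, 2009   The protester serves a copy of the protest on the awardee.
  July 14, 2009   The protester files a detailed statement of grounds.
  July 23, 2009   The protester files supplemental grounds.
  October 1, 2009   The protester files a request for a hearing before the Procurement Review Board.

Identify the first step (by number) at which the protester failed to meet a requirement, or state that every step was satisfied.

Step 4

(1) due by April 11, 2009 + 7 days = April 18, 2009; completed April 16, 2009, before the deadline.
(2) due by May 16, 2009 + 10 days = May 26, 2009; completed May 23, 2009, before the deadline.
(3) the permitted window runs from June 14, 2009 + 25 = July 9, 2009 to June 14, 2009 + 40 = July 24, 2009; done July 14, 2009, which is between those dates.
(4) permitted from July 14, 2009 + 14 days = July 28, 2009 onward; acted on July 23, 2009, 5 days prematurely.
That is the first point of non-compliance.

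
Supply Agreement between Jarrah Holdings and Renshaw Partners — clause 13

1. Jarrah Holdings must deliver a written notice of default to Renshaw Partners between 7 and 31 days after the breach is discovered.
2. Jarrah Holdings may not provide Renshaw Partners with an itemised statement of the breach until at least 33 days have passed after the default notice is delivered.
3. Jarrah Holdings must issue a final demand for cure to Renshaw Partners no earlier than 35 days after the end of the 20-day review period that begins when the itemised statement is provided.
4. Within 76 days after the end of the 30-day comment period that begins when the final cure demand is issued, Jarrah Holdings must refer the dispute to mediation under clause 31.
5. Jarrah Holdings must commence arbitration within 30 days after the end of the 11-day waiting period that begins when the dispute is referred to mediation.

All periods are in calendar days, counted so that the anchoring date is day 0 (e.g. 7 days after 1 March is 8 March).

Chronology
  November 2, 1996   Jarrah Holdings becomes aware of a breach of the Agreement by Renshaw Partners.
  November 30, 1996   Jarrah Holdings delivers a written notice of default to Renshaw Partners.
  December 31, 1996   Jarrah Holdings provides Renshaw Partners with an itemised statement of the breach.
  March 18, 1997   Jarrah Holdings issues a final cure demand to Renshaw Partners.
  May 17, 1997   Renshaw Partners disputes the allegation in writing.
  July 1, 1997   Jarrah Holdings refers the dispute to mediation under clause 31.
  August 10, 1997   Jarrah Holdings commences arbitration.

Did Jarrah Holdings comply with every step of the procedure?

No

(1) the permitted window runs from November 2, 1996 + 7 = November 9, 1996 to November 2, 1996 + 31 = December 3, 1996; done November 30, 1996, which is between those dates.
(2) permitted from November 30, 1996 + 33 days = January 2, 1997 onward; acted on December 31, 1996, 2 days prematurely.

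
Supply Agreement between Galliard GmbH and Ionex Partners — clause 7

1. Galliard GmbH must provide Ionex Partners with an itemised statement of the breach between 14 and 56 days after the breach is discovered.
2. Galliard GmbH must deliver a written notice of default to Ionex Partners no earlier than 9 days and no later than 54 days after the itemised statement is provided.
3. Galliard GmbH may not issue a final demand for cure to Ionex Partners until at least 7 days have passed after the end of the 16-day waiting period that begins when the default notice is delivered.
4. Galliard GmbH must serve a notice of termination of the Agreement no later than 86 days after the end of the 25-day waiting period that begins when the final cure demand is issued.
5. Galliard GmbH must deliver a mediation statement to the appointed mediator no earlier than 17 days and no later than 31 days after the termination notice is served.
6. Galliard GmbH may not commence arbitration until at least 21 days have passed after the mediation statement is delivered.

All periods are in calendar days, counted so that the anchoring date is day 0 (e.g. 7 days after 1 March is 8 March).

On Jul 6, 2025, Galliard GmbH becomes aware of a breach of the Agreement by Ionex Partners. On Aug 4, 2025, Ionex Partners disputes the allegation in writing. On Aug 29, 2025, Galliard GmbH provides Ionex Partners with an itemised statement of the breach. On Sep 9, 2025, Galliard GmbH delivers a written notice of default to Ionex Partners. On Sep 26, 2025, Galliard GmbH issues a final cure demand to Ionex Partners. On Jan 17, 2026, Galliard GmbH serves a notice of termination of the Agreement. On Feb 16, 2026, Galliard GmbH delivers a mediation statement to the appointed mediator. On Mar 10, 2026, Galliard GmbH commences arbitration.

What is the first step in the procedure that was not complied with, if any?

Step 1: the window is 14–56 days after Jul 6, 2025 (when the breach is discovered), so Jul 20, 2025 through Aug 31, 2025; done Aug 29, 2025, which is between those dates.
Step 2: the window is 9–54 days after Aug 29, 2025 (when the itemised statement is provided), so Sep 7, 2025 through Oct 22, 2025; done Sep 9, 2025 — within the window.
Step 3: the earliest permitted date is 7 days after Sep 25, 2025 (end of the 16-day waiting period, which began when the default notice is delivered on Sep 9, 2025), i.e. Oct 2, 2025; done Sep 26, 2025 — 6 days too early.

Step 3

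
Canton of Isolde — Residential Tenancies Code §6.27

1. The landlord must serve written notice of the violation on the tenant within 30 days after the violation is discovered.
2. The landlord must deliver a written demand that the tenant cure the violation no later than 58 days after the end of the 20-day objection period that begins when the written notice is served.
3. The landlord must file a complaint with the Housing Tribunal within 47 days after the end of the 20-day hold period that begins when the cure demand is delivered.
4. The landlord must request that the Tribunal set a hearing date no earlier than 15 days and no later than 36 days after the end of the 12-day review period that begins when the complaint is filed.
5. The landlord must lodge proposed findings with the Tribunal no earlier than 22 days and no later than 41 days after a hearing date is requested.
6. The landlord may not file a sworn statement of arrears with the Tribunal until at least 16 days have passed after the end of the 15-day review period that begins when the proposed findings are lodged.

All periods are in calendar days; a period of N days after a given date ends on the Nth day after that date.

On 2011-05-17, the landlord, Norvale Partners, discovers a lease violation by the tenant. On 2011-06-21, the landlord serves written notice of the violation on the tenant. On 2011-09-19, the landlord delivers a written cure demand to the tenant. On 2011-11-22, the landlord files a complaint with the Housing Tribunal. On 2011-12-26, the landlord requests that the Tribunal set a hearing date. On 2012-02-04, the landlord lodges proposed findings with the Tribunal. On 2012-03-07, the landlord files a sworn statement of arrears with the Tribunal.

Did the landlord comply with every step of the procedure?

(1) due by 2011-05-17 + 30 days = 2011-06-16; not done until 2011-06-21, 5 days after the deadline.
The analysis stops there.

No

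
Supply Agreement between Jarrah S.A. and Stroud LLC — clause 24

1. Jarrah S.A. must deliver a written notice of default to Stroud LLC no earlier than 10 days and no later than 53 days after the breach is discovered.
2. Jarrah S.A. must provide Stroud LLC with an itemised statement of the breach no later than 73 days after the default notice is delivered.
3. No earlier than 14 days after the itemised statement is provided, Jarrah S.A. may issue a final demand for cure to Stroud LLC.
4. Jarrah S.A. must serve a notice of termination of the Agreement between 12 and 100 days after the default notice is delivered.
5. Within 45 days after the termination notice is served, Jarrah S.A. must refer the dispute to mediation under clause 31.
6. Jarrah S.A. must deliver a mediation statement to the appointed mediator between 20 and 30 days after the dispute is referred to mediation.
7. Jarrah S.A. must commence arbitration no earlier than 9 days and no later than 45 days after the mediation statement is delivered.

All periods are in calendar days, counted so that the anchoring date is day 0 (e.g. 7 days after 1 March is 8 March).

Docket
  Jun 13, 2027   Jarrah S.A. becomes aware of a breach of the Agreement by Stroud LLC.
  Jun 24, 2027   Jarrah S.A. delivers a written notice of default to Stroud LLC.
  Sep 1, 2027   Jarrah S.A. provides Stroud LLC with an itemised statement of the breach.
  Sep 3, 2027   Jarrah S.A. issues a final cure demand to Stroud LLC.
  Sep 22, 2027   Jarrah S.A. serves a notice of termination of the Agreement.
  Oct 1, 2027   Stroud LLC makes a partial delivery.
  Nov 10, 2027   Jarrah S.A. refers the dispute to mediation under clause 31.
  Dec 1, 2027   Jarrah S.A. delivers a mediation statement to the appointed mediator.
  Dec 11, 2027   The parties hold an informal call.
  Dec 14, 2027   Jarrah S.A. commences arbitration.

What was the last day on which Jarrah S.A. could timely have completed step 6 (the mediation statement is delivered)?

Step 6 runs from Nov 10, 2027, when the dispute is referred to mediation. The window is 20–30 days after Nov 10, 2027; it closes on Dec 10, 2027.

Dec 10, 2027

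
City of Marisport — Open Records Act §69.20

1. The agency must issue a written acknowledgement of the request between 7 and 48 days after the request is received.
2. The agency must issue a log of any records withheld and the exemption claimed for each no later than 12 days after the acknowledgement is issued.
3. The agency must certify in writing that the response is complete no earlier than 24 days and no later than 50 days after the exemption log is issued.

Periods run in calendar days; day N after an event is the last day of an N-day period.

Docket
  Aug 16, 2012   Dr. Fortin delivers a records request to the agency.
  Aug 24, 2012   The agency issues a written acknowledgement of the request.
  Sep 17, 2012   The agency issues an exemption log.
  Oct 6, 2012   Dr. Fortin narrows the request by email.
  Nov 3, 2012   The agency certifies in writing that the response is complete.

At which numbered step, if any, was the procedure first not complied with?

Step 2

Step 1 — 7 and 48 days from Aug 16, 2012 (when the request is received) are Aug 23, 2012 and Oct 3, 2012 respectively; done Aug 24, 2012, which is between those dates.
Step 2 — counting 12 days from Aug 24, 2012 (when the acknowledgement is issued) gives a deadline of Sep 5, 2012; done Sep 17, 2012 — 12 days late.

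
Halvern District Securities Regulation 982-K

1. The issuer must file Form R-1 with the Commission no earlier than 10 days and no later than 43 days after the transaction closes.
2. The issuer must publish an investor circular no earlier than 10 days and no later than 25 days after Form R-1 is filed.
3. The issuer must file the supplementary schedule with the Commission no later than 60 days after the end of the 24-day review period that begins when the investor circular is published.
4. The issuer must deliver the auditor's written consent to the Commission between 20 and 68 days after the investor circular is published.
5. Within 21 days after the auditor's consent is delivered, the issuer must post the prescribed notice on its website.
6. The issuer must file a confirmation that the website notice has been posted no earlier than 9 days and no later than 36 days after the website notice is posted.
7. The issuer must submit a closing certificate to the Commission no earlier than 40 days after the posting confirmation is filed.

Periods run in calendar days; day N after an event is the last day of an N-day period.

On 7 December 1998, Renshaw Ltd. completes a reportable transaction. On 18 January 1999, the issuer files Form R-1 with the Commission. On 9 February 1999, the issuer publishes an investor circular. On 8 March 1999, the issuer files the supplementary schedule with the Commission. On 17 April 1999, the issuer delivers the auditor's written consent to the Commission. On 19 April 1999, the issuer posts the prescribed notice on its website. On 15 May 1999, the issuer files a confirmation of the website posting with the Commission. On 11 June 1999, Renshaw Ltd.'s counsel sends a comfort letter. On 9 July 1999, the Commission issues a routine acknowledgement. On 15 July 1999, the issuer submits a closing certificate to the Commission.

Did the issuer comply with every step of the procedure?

Yes

Step 1 — 10 and 43 days from 7 December 1998 (when the transaction closes) are 17 December 1998 and 19 January 1999 respectively; 18 January 1999 falls inside that range.
Step 2 — 10 and 25 days from 18 January 1999 (when Form R-1 is filed) are 28 January 1999 and 12 February 1999 respectively; done 9 February 1999, which is between those dates.
Step 3 — counting 60 days from 5 March 1999 (end of the 24-day review period, which began when the investor circular is published on 9 February 1999) gives a deadline of 4 May 1999; done 8 March 1999 — timely.
Step 4 — 20 and 68 days from 9 February 1999 (when the investor circular is published) are 1 March 1999 and 18 April 1999 respectively; done 17 April 1999 — within the window.
Step 5 — counting 21 days from 17 April 1999 (when the auditor's consent is delivered) gives a deadline of 8 May 1999; done 19 April 1999 — timely.
Step 6 — 9 and 36 days from 19 April 1999 (when the website notice is posted) are 28 April 1999 and 25 May 1999 respectively; done 15 May 1999 — within the window.
Step 7 — must wait 40 days from 15 May 1999 (when the posting confirmation is filed), so not before 24 June 1999; 15 July 1999 is on or after that date.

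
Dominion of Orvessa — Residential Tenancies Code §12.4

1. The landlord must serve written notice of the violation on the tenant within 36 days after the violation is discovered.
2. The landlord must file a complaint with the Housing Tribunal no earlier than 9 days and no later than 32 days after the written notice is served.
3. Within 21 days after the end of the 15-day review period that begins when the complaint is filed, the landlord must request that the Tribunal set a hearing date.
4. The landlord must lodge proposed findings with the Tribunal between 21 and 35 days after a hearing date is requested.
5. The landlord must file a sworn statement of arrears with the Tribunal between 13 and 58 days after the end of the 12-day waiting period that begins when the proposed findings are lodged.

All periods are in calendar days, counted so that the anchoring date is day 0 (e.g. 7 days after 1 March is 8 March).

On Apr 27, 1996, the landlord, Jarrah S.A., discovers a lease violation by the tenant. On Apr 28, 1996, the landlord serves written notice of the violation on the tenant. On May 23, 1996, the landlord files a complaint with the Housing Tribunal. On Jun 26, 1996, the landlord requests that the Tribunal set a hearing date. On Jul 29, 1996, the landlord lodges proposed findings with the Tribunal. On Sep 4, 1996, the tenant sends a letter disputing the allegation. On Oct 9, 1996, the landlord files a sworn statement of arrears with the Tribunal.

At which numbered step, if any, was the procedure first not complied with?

Step 1: 36 days after Apr 27, 1996 (when the violation is discovered) is Jun 2, 1996; done Apr 28, 1996 — timely.
Step 2: the window is 9–32 days after Apr 28, 1996 (when the written notice is served), so May 7, 1996 through May 30, 1996; done May 23, 1996 — within the window.
Step 3: 21 days after Jun 7, 1996 (end of the 15-day review period, which began when the complaint is filed on May 23, 1996) is Jun 28, 1996; completed Jun 26, 1996, before the deadline.
Step 4: the window is 21–35 days after Jun 26, 1996 (when a hearing date is requested), so Jul 17, 1996 through Jul 31, 1996; done Jul 29, 1996, which is between those dates.
Step 5: the window is 13–58 days after Aug 10, 1996 (end of the 12-day waiting period, which began when the proposed findings are lodged on Jul 29, 1996), so Aug 23, 1996 through Oct 7, 1996; Oct 9, 1996 is 2 days past the end of the window.
The procedure was therefore not followed at step 5.

Step 5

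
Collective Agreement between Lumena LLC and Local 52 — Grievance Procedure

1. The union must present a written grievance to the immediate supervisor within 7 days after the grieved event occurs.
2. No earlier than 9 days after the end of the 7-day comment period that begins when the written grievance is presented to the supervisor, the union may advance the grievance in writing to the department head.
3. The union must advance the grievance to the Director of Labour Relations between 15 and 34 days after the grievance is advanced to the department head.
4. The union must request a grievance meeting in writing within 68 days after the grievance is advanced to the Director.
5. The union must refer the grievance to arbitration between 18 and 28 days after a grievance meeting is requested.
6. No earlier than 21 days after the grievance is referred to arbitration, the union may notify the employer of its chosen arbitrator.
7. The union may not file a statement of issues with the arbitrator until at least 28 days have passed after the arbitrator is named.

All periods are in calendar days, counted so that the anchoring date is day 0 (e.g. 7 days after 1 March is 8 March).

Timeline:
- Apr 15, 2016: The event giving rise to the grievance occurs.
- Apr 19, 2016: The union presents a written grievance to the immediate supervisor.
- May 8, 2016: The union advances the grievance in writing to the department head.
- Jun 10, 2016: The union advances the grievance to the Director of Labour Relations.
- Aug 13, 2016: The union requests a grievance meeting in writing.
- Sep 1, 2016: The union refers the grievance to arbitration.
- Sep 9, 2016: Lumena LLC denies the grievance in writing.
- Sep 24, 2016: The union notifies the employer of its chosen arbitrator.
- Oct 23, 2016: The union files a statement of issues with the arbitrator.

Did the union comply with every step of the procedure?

(1) due by Apr 15, 2016 + 7 days = Apr 22, 2016; completed Apr 19, 2016, before the deadline.
(2) permitted from Apr 26, 2016 + 9 days = May 5, 2016 onward; done May 8, 2016, after the minimum wait.
(3) the permitted window runs from May 8, 2016 + 15 = May 23, 2016 to May 8, 2016 + 34 = Jun 11, 2016; done Jun 10, 2016, which is between those dates.
(4) due by Jun 10, 2016 + 68 days = Aug 17, 2016; done Aug 13, 2016 — timely.
(5) the permitted window runs from Aug 13, 2016 + 18 = Aug 31, 2016 to Aug 13, 2016 + 28 = Sep 10, 2016; done Sep 1, 2016 — within the window.
(6) permitted from Sep 1, 2016 + 21 days = Sep 22, 2016 onward; Sep 24, 2016 is on or after that date.
(7) permitted from Sep 24, 2016 + 28 days = Oct 22, 2016 onward; done Oct 23, 2016 — permitted.

Yes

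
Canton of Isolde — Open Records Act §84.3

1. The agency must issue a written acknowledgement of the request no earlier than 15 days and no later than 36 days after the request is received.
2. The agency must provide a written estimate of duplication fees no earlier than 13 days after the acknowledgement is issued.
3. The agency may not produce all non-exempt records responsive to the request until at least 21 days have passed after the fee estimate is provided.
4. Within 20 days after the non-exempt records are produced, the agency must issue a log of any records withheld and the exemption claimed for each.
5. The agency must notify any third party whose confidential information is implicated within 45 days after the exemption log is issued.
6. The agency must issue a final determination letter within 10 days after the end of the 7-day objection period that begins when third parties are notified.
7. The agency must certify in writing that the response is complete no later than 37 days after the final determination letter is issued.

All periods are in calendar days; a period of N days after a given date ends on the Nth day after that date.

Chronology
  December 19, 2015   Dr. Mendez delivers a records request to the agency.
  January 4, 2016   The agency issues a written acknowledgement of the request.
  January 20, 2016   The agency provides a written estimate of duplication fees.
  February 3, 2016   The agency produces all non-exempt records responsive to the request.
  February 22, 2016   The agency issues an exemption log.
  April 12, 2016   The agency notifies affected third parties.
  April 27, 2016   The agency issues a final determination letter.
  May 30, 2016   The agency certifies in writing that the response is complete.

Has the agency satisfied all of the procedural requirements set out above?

Step 1 — 15 and 36 days from December 19, 2015 (when the request is received) are January 3, 2016 and January 24, 2016 respectively; January 4, 2016 falls inside that range.
Step 2 — must wait 13 days from January 4, 2016 (when the acknowledgement is issued), so not before January 17, 2016; January 20, 2016 is on or after that date.
Step 3 — must wait 21 days from January 20, 2016 (when the fee estimate is provided), so not before February 10, 2016; done February 3, 2016 — 7 days too early.

No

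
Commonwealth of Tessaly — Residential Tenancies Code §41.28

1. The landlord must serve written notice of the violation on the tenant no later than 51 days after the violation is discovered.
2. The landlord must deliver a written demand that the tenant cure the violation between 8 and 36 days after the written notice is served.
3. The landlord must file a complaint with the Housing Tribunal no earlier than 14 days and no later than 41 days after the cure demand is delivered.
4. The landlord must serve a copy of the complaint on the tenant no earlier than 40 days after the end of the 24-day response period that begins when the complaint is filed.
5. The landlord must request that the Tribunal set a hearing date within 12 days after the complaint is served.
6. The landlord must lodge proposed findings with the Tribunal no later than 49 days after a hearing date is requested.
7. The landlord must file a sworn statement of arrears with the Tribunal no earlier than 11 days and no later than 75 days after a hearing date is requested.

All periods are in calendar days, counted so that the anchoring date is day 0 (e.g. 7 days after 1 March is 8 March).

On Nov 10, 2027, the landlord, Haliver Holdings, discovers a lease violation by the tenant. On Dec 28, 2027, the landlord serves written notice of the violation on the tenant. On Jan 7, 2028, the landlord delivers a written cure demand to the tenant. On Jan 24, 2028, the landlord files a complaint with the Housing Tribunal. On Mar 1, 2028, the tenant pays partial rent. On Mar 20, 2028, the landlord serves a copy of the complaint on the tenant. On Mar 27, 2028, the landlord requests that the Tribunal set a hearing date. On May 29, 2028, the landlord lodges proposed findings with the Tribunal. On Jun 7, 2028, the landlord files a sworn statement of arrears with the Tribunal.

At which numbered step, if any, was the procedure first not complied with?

Step 4

(1) due by Nov 10, 2027 + 51 days = Dec 31, 2027; completed Dec 28, 2027, before the deadline.
(2) the permitted window runs from Dec 28, 2027 + 8 = Jan 5, 2028 to Dec 28, 2027 + 36 = Feb 2, 2028; done Jan 7, 2028, which is between those dates.
(3) the permitted window runs from Jan 7, 2028 + 14 = Jan 21, 2028 to Jan 7, 2028 + 41 = Feb 17, 2028; done Jan 24, 2028 — within the window.
(4) permitted from Feb 17, 2028 + 40 days = Mar 28, 2028 onward; Mar 20, 2028 is 8 days before the earliest permitted date.
No need to go further; step 4 was not satisfied.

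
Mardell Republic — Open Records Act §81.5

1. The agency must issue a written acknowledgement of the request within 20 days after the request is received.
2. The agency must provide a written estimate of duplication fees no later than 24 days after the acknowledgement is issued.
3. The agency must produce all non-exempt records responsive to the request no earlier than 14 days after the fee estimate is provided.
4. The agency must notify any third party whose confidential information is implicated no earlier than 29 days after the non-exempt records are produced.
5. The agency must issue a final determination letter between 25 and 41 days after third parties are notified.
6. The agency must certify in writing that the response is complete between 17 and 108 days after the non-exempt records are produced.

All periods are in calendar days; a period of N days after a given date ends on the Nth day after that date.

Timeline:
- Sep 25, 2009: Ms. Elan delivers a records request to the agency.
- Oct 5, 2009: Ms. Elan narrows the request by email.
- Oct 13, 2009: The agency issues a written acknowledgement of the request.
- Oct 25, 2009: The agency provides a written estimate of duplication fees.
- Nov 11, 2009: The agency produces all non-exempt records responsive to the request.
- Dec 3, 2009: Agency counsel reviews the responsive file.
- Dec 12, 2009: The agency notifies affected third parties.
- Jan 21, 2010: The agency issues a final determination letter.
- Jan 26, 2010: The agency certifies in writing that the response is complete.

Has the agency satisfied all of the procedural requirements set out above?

Step 1: 20 days after Sep 25, 2009 (when the request is received) is Oct 15, 2009; completed Oct 13, 2009, before the deadline.
Step 2: 24 days after Oct 13, 2009 (when the acknowledgement is issued) is Nov 6, 2009; done Oct 25, 2009 — timely.
Step 3: the earliest permitted date is 14 days after Oct 25, 2009 (when the fee estimate is provided), i.e. Nov 8, 2009; done Nov 11, 2009, after the minimum wait.
Step 4: the earliest permitted date is 29 days after Nov 11, 2009 (when the non-exempt records are produced), i.e. Dec 10, 2009; done Dec 12, 2009 — permitted.
Step 5: the window is 25–41 days after Dec 12, 2009 (when third parties are notified), so Jan 6, 2010 through Jan 22, 2010; done Jan 21, 2010 — within the window.
Step 6: the window is 17–108 days after Nov 11, 2009 (when the non-exempt records are produced), so Nov 28, 2009 through Feb 27, 2010; done Jan 26, 2010 — within the window.

Yes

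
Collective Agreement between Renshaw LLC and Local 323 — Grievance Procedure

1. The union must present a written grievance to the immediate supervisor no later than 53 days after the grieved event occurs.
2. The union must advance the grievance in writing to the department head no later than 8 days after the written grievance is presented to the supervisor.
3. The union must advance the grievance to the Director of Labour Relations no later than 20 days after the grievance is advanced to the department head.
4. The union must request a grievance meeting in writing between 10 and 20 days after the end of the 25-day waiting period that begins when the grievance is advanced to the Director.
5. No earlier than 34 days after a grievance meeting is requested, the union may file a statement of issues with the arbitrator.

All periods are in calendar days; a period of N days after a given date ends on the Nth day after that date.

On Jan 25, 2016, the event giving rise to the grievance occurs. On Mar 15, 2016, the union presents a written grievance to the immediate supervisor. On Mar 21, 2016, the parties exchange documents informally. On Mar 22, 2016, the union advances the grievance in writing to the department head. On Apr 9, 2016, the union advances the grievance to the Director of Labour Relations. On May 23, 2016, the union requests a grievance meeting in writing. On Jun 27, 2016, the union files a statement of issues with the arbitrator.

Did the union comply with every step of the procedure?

Yes

(1) due by Jan 25, 2016 + 53 days = Mar 18, 2016; done Mar 15, 2016 — timely.
(2) due by Mar 15, 2016 + 8 days = Mar 23, 2016; completed Mar 22, 2016, before the deadline.
(3) due by Mar 22, 2016 + 20 days = Apr 11, 2016; done Apr 9, 2016 — timely.
(4) the permitted window runs from May 4, 2016 + 10 = May 14, 2016 to May 4, 2016 + 20 = May 24, 2016; done May 23, 2016 — within the window.
(5) permitted from May 23, 2016 + 34 days = Jun 26, 2016 onward; done Jun 27, 2016, after the minimum wait.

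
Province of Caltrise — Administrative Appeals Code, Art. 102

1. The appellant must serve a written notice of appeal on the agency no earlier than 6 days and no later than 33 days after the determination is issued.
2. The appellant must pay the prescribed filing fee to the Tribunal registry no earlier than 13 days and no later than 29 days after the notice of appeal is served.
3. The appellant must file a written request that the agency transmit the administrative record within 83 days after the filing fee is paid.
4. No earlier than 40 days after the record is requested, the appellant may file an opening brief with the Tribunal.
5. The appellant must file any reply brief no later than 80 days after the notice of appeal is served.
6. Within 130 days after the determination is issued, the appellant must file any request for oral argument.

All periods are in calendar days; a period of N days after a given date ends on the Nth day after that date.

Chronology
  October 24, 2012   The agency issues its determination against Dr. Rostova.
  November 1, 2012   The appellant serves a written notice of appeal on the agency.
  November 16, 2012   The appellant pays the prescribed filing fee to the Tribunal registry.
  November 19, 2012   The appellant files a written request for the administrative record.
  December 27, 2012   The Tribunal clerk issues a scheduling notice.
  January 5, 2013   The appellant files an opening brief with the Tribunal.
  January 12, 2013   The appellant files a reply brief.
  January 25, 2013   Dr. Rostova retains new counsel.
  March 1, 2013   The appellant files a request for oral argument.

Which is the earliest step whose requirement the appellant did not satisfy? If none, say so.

None — every step was satisfied

Step 1: the window is 6–33 days after October 24, 2012 (when the determination is issued), so October 30, 2012 through November 26, 2012; done November 1, 2012, which is between those dates.
Step 2: the window is 13–29 days after November 1, 2012 (when the notice of appeal is served), so November 14, 2012 through November 30, 2012; done November 16, 2012, which is between those dates.
Step 3: 83 days after November 16, 2012 (when the filing fee is paid) is February 7, 2013; done November 19, 2012 — timely.
Step 4: the earliest permitted date is 40 days after November 19, 2012 (when the record is requested), i.e. December 29, 2012; done January 5, 2013, after the minimum wait.
Step 5: 80 days after November 1, 2012 (when the notice of appeal is served) is January 20, 2013; done January 12, 2013 — timely.
Step 6: 130 days after October 24, 2012 (when the determination is issued) is March 3, 2013; March 1, 2013 is within that limit.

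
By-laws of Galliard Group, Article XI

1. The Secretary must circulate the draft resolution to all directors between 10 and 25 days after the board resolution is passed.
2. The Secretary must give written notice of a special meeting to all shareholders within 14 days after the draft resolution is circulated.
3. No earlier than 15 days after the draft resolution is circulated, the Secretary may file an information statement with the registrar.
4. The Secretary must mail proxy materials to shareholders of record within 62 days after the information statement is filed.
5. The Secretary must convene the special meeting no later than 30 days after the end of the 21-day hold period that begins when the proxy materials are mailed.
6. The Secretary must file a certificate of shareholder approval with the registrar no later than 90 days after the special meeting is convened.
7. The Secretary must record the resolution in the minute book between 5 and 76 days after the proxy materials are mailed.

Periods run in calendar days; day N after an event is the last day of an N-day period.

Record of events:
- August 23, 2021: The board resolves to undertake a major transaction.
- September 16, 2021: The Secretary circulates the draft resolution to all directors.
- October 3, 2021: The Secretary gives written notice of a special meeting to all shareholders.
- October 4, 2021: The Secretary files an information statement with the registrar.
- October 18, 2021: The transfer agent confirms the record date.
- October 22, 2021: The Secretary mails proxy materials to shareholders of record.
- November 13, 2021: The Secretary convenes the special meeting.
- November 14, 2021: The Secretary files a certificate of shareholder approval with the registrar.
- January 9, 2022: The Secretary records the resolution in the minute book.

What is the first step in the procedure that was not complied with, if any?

Step 2

Step 1: the window is 10–25 days after August 23, 2021 (when the board resolution is passed), so September 2, 2021 through September 17, 2021; done September 16, 2021 — within the window.
Step 2: 14 days after September 16, 2021 (when the draft resolution is circulated) is September 30, 2021; done October 3, 2021 — 3 days late.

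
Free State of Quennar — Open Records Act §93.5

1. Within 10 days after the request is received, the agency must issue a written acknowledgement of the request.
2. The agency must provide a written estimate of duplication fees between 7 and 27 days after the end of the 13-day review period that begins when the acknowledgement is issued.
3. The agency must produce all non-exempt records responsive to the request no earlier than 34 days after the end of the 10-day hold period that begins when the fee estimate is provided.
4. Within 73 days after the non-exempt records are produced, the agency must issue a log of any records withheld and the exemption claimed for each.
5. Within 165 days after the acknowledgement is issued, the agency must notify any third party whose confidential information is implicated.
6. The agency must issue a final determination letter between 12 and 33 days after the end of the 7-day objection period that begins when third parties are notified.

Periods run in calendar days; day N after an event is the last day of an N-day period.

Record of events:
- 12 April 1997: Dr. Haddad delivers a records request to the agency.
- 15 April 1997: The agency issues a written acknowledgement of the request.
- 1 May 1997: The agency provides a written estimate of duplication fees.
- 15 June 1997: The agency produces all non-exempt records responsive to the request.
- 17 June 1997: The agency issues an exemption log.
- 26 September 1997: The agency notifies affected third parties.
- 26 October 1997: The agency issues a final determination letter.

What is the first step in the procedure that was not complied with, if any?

Step 2

(1) due by 12 April 1997 + 10 days = 22 April 1997; completed 15 April 1997, before the deadline.
(2) the permitted window runs from 28 April 1997 + 7 = 5 May 1997 to 28 April 1997 + 27 = 25 May 1997; done 1 May 1997 — 4 days before the window opened.
That is the first point of non-compliance.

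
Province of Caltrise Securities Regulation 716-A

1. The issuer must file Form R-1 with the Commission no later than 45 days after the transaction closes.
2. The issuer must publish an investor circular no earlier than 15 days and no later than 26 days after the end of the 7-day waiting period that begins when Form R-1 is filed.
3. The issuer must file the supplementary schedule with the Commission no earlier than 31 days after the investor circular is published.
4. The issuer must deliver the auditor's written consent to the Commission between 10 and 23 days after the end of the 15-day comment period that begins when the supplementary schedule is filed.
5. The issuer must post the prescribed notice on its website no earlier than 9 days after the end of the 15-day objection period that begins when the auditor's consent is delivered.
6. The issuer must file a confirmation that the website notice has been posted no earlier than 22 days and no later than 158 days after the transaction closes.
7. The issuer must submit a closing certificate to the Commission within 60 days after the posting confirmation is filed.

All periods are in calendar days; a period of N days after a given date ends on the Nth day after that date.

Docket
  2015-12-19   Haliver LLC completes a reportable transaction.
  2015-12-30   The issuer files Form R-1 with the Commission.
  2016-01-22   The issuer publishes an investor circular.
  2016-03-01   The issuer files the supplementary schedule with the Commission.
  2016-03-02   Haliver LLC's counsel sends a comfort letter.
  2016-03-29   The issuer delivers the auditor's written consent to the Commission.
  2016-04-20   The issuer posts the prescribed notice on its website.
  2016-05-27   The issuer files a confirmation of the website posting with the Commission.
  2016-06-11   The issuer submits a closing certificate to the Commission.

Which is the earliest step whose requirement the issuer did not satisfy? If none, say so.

Step 5

(1) due by 2015-12-19 + 45 days = 2016-02-02; 2015-12-30 is within that limit.
(2) the permitted window runs from 2016-01-06 + 15 = 2016-01-21 to 2016-01-06 + 26 = 2016-02-01; done 2016-01-22 — within the window.
(3) permitted from 2016-01-22 + 31 days = 2016-02-22 onward; done 2016-03-01, after the minimum wait.
(4) the permitted window runs from 2016-03-16 + 10 = 2016-03-26 to 2016-03-16 + 23 = 2016-04-08; 2016-03-29 falls inside that range.
(5) permitted from 2016-04-13 + 9 days = 2016-04-22 onward; 2016-04-20 is 2 days before the earliest permitted date.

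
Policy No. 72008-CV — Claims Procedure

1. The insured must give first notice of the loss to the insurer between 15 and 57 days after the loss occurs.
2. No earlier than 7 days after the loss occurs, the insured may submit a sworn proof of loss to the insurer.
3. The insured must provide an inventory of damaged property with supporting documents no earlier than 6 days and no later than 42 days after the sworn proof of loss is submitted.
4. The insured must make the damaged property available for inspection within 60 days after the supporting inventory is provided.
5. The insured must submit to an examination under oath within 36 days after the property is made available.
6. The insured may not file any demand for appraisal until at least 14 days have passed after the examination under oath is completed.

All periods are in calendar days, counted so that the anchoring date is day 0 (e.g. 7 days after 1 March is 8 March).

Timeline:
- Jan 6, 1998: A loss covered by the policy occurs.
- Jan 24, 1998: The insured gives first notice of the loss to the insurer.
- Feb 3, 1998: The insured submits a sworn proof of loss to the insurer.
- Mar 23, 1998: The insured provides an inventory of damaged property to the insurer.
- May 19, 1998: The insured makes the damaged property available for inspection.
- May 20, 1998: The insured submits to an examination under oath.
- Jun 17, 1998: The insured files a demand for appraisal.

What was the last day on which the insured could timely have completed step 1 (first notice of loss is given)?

Mar 4, 1998

Step 1 runs from Jan 6, 1998, when the loss occurs. The window is 15–57 days after Jan 6, 1998; it closes on Mar 4, 1998.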